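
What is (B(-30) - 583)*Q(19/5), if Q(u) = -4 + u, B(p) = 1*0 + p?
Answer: 613/5 ≈ 122.60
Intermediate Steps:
B(p) = p (B(p) = 0 + p = p)
(B(-30) - 583)*Q(19/5) = (-30 - 583)*(-4 + 19/5) = -613*(-4 + 19*(⅕)) = -613*(-4 + 19/5) = -613*(-⅕) = 613/5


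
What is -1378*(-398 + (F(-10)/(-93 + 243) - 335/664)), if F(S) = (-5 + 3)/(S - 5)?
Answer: 205103043379/373500 ≈ 5.4914e+5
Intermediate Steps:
F(S) = -2/(-5 + S)
-1378*(-398 + (F(-10)/(-93 + 243) - 335/664)) = -1378*(-398 + ((-2/(-5 - 10))/(-93 + 243) - 335/664)) = -1378*(-398 + (-2/(-15)/150 - 335*1/664)) = -1378*(-398 + (-2*(-1/15)*(1/150) - 335/664)) = -1378*(-398 + ((2/15)*(1/150) - 335/664)) = -1378*(-398 + (1/1125 - 335/664)) = -1378*(-398 - 376211/747000) = -1378*(-297682211/747000) = 205103043379/373500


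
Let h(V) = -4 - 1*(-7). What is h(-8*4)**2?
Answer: 9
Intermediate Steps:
h(V) = 3 (h(V) = -4 + 7 = 3)
h(-8*4)**2 = 3**2 = 9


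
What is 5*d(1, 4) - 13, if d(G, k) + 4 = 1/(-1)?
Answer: -38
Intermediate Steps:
d(G, k) = -5 (d(G, k) = -4 + 1/(-1) = -4 - 1 = -5)
5*d(1, 4) - 13 = 5*(-5) - 13 = -25 - 13 = -38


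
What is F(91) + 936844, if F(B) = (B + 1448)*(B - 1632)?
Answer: -1434755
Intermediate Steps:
F(B) = (-1632 + B)*(1448 + B) (F(B) = (1448 + B)*(-1632 + B) = (-1632 + B)*(1448 + B))
F(91) + 936844 = (-2363136 + 91² - 184*91) + 936844 = (-2363136 + 8281 - 16744) + 936844 = -2371599 + 936844 = -1434755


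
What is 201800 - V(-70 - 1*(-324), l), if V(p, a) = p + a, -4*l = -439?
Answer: 805745/4 ≈ 2.0144e+5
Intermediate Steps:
l = 439/4 (l = -¼*(-439) = 439/4 ≈ 109.75)
V(p, a) = a + p
201800 - V(-70 - 1*(-324), l) = 201800 - (439/4 + (-70 - 1*(-324))) = 201800 - (439/4 + (-70 + 324)) = 201800 - (439/4 + 254) = 201800 - 1*1455/4 = 201800 - 1455/4 = 805745/4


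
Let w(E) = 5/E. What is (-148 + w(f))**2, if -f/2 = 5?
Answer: 88209/4 ≈ 22052.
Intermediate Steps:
f = -10 (f = -2*5 = -10)
(-148 + w(f))**2 = (-148 + 5/(-10))**2 = (-148 + 5*(-1/10))**2 = (-148 - 1/2)**2 = (-297/2)**2 = 88209/4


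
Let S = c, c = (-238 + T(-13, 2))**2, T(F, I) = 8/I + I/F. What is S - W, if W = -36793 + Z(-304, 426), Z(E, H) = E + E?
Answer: 15586705/169 ≈ 92229.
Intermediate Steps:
Z(E, H) = 2*E
c = 9265936/169 (c = (-238 + (8/2 + 2/(-13)))**2 = (-238 + (8*(1/2) + 2*(-1/13)))**2 = (-238 + (4 - 2/13))**2 = (-238 + 50/13)**2 = (-3044/13)**2 = 9265936/169 ≈ 54828.)
S = 9265936/169 ≈ 54828.
W = -37401 (W = -36793 + 2*(-304) = -36793 - 608 = -37401)
S - W = 9265936/169 - 1*(-37401) = 9265936/169 + 37401 = 15586705/169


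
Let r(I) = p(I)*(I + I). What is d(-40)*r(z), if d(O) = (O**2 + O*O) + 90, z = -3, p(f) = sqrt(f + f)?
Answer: -19740*I*sqrt(6) ≈ -48353.0*I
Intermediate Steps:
p(f) = sqrt(2)*sqrt(f) (p(f) = sqrt(2*f) = sqrt(2)*sqrt(f))
d(O) = 90 + 2*O**2 (d(O) = (O**2 + O**2) + 90 = 2*O**2 + 90 = 90 + 2*O**2)
r(I) = 2*sqrt(2)*I**(3/2) (r(I) = (sqrt(2)*sqrt(I))*(I + I) = (sqrt(2)*sqrt(I))*(2*I) = 2*sqrt(2)*I**(3/2))
d(-40)*r(z) = (90 + 2*(-40)**2)*(2*sqrt(2)*(-3)**(3/2)) = (90 + 2*1600)*(2*sqrt(2)*(-3*I*sqrt(3))) = (90 + 3200)*(-6*I*sqrt(6)) = 3290*(-6*I*sqrt(6)) = -19740*I*sqrt(6)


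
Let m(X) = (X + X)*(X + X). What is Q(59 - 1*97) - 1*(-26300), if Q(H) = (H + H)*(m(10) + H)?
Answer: -1212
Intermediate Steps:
m(X) = 4*X² (m(X) = (2*X)*(2*X) = 4*X²)
Q(H) = 2*H*(400 + H) (Q(H) = (H + H)*(4*10² + H) = (2*H)*(4*100 + H) = (2*H)*(400 + H) = 2*H*(400 + H))
Q(59 - 1*97) - 1*(-26300) = 2*(59 - 1*97)*(400 + (59 - 1*97)) - 1*(-26300) = 2*(59 - 97)*(400 + (59 - 97)) + 26300 = 2*(-38)*(400 - 38) + 26300 = 2*(-38)*362 + 26300 = -27512 + 26300 = -1212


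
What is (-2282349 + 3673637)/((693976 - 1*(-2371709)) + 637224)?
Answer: 1391288/3702909 ≈ 0.37573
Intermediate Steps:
(-2282349 + 3673637)/((693976 - 1*(-2371709)) + 637224) = 1391288/((693976 + 2371709) + 637224) = 1391288/(3065685 + 637224) = 1391288/3702909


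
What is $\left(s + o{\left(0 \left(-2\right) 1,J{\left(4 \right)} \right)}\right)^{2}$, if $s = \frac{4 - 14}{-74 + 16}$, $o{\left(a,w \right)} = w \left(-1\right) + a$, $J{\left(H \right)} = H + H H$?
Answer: $\frac{330625}{841} \approx 393.13$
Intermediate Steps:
$J{\left(H \right)} = H + H^{2}$
$o{\left(a,w \right)} = a - w$ ($o{\left(a,w \right)} = - w + a = a - w$)
$s = \frac{5}{29}$ ($s = - \frac{10}{-58} = \left(-10\right) \left(- \frac{1}{58}\right) = \frac{5}{29} \approx 0.17241$)
$\left(s + o{\left(0 \left(-2\right) 1,J{\left(4 \right)} \right)}\right)^{2} = \left(\frac{5}{29} + \left(0 \left(-2\right) 1 - 4 \left(1 + 4\right)\right)\right)^{2} = \left(\frac{5}{29} + \left(0 \cdot 1 - 4 \cdot 5\right)\right)^{2} = \left(\frac{5}{29} + \left(0 - 20\right)\right)^{2} = \left(\frac{5}{29} - 20\right)^{2} = \left(- \frac{575}{29}\right)^{2} = \frac{330625}{841}$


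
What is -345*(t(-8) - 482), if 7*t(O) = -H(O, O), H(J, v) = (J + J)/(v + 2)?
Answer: 1164950/7 ≈ 1.6642e+5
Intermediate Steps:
H(J, v) = 2*J/(2 + v) (H(J, v) = (2*J)/(2 + v) = 2*J/(2 + v))
t(O) = -2*O/(7*(2 + O)) (t(O) = (-2*O/(2 + O))/7 = -2*O/(7*(2 + O)))
-345*(t(-8) - 482) = -345*(-2*(-8)/(14 + 7*(-8)) - 482) = -345*(-2*(-8)/(14 - 56) - 482) = -345*(-2*(-8)/(-42) - 482) = -345*(-2*(-8)*(-1/42) - 482) = -345*(-8/21 - 482) = -345*(-10130/21) = 1164950/7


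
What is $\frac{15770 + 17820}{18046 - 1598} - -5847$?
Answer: $\frac{48102523}{8224} \approx 5849.0$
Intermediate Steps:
$\frac{15770 + 17820}{18046 - 1598} - -5847 = \frac{33590}{16448} + 5847 = 33590 \cdot \frac{1}{16448} + 5847 = \frac{16795}{8224} + 5847 = \frac{48102523}{8224}$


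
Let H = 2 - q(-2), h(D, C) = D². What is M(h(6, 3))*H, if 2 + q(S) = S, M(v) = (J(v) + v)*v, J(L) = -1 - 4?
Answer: 6696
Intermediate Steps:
J(L) = -5
M(v) = v*(-5 + v) (M(v) = (-5 + v)*v = v*(-5 + v))
q(S) = -2 + S
H = 6 (H = 2 - (-2 - 2) = 2 - 1*(-4) = 2 + 4 = 6)
M(h(6, 3))*H = (6²*(-5 + 6²))*6 = (36*(-5 + 36))*6 = (36*31)*6 = 1116*6 = 6696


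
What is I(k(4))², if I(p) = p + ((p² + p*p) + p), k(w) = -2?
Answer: 16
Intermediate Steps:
I(p) = 2*p + 2*p² (I(p) = p + ((p² + p²) + p) = p + (2*p² + p) = p + (p + 2*p²) = 2*p + 2*p²)
I(k(4))² = (2*(-2)*(1 - 2))² = (2*(-2)*(-1))² = 4² = 16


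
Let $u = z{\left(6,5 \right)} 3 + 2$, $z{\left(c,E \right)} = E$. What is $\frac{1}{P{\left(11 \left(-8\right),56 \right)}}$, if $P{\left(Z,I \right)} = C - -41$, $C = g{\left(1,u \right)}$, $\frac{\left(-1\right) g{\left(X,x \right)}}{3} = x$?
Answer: $- \frac{1}{10} \approx -0.1$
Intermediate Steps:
$u = 17$ ($u = 5 \cdot 3 + 2 = 15 + 2 = 17$)
$g{\left(X,x \right)} = - 3 x$
$C = -51$ ($C = \left(-3\right) 17 = -51$)
$P{\left(Z,I \right)} = -10$ ($P{\left(Z,I \right)} = -51 - -41 = -51 + 41 = -10$)
$\frac{1}{P{\left(11 \left(-8\right),56 \right)}} = \frac{1}{-10} = - \frac{1}{10}$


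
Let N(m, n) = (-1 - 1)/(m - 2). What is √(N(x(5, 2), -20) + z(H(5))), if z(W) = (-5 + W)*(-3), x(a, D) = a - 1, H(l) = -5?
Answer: √29 ≈ 5.3852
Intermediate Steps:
x(a, D) = -1 + a
z(W) = 15 - 3*W
N(m, n) = -2/(-2 + m)
√(N(x(5, 2), -20) + z(H(5))) = √(-2/(-2 + (-1 + 5)) + (15 - 3*(-5))) = √(-2/(-2 + 4) + (15 + 15)) = √(-2/2 + 30) = √(-2*½ + 30) = √(-1 + 30) = √29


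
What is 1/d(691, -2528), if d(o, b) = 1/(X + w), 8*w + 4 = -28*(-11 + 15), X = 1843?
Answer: 3657/2 ≈ 1828.5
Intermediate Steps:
w = -29/2 (w = -½ + (-28*(-11 + 15))/8 = -½ + (-28*4)/8 = -½ + (⅛)*(-112) = -½ - 14 = -29/2 ≈ -14.500)
d(o, b) = 2/3657 (d(o, b) = 1/(1843 - 29/2) = 1/(3657/2) = 2/3657)
1/d(691, -2528) = 1/(2/3657) = 3657/2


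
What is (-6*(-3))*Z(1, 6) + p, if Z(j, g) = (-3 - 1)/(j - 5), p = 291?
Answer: 309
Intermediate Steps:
Z(j, g) = -4/(-5 + j)
(-6*(-3))*Z(1, 6) + p = (-6*(-3))*(-4/(-5 + 1)) + 291 = 18*(-4/(-4)) + 291 = 18*(-4*(-1/4)) + 291 = 18*1 + 291 = 18 + 291 = 309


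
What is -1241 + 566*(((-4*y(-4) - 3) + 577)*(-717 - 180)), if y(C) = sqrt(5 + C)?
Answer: -289391381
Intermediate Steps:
-1241 + 566*(((-4*y(-4) - 3) + 577)*(-717 - 180)) = -1241 + 566*(((-4*sqrt(5 - 4) - 3) + 577)*(-717 - 180)) = -1241 + 566*(((-4*sqrt(1) - 3) + 577)*(-897)) = -1241 + 566*(((-4*1 - 3) + 577)*(-897)) = -1241 + 566*(((-4 - 3) + 577)*(-897)) = -1241 + 566*((-7 + 577)*(-897)) = -1241 + 566*(570*(-897)) = -1241 + 566*(-511290) = -1241 - 289390140 = -289391381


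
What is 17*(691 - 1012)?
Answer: -5457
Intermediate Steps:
17*(691 - 1012) = 17*(-321) = -5457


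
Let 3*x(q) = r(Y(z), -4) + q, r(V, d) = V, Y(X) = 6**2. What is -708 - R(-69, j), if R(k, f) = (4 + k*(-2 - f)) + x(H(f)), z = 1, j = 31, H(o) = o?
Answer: -9034/3 ≈ -3011.3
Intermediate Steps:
Y(X) = 36
x(q) = 12 + q/3 (x(q) = (36 + q)/3 = 12 + q/3)
R(k, f) = 16 + f/3 + k*(-2 - f) (R(k, f) = (4 + k*(-2 - f)) + (12 + f/3) = 16 + f/3 + k*(-2 - f))
-708 - R(-69, j) = -708 - (16 - 2*(-69) + (1/3)*31 - 1*31*(-69)) = -708 - (16 + 138 + 31/3 + 2139) = -708 - 1*6910/3 = -708 - 6910/3 = -9034/3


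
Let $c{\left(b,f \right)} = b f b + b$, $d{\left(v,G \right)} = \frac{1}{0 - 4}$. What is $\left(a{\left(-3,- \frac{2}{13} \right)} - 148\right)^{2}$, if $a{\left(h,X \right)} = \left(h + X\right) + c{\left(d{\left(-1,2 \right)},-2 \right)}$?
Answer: $\frac{248346081}{10816} \approx 22961.0$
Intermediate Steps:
$d{\left(v,G \right)} = - \frac{1}{4}$ ($d{\left(v,G \right)} = \frac{1}{-4} = - \frac{1}{4}$)
$c{\left(b,f \right)} = b + f b^{2}$ ($c{\left(b,f \right)} = f b^{2} + b = b + f b^{2}$)
$a{\left(h,X \right)} = - \frac{3}{8} + X + h$ ($a{\left(h,X \right)} = \left(h + X\right) - \frac{1 - - \frac{1}{2}}{4} = \left(X + h\right) - \frac{1 + \frac{1}{2}}{4} = \left(X + h\right) - \frac{3}{8} = - \frac{3}{8} + X + h$)
$\left(a{\left(-3,- \frac{2}{13} \right)} - 148\right)^{2} = \left(\left(- \frac{3}{8} - \frac{2}{13} - 3\right) - 148\right)^{2} = \left(- \frac{367}{104} - 148\right)^{2} = \left(- \frac{15759}{104}\right)^{2} = \frac{248346081}{10816}$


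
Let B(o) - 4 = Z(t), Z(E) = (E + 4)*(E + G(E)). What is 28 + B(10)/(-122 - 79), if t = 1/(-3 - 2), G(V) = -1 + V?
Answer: 46911/1675 ≈ 28.007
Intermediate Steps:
t = -⅕ (t = 1/(-5) = -⅕ ≈ -0.20000)
Z(E) = (-1 + 2*E)*(4 + E) (Z(E) = (E + 4)*(E + (-1 + E)) = (4 + E)*(-1 + 2*E) = (-1 + 2*E)*(4 + E))
B(o) = -33/25 (B(o) = 4 + (-4 + 2*(-⅕)² + 7*(-⅕)) = 4 + (-4 + 2*(1/25) - 7/5) = 4 + (-4 + 2/25 - 7/5) = 4 - 133/25 = -33/25)
28 + B(10)/(-122 - 79) = 28 - 33/(25*(-122 - 79)) = 28 - 33/25/(-201) = 28 - 33/25*(-1/201) = 28 + 11/1675 = 46911/1675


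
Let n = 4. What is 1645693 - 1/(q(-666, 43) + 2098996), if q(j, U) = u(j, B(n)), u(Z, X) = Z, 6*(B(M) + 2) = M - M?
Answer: 3453206992689/2098330 ≈ 1.6457e+6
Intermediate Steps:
B(M) = -2 (B(M) = -2 + (M - M)/6 = -2 + (1/6)*0 = -2 + 0 = -2)
q(j, U) = j
1645693 - 1/(q(-666, 43) + 2098996) = 1645693 - 1/(-666 + 2098996) = 1645693 - 1/2098330 = 3453206992689/2098330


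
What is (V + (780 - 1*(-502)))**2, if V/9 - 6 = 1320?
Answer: 174662656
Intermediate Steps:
V = 11934 (V = 54 + 9*1320 = 54 + 11880 = 11934)
(V + (780 - 1*(-502)))**2 = (11934 + (780 - 1*(-502)))**2 = (11934 + (780 + 502))**2 = (11934 + 1282)**2 = 13216**2 = 174662656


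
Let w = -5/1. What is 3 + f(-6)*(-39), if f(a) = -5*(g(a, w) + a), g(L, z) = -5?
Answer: -2142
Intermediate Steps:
w = -5 (w = -5*1 = -5)
f(a) = 25 - 5*a (f(a) = -5*(-5 + a) = 25 - 5*a)
3 + f(-6)*(-39) = 3 + (25 - 5*(-6))*(-39) = 3 + (25 + 30)*(-39) = 3 + 55*(-39) = 3 - 2145 = -2142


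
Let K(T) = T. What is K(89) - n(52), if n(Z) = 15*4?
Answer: 29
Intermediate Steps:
n(Z) = 60
K(89) - n(52) = 89 - 1*60 = 89 - 60 = 29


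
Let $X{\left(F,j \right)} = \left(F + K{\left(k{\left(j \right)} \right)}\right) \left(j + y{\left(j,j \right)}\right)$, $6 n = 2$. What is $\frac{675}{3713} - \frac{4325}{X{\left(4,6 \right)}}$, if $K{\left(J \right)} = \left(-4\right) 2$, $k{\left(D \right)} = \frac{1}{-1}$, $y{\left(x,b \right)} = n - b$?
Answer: $\frac{48178875}{14852} \approx 3243.9$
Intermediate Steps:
$n = \frac{1}{3}$ ($n = \frac{1}{6} \cdot 2 = \frac{1}{3} \approx 0.33333$)
$y{\left(x,b \right)} = \frac{1}{3} - b$
$k{\left(D \right)} = -1$
$K{\left(J \right)} = -8$
$X{\left(F,j \right)} = - \frac{8}{3} + \frac{F}{3}$ ($X{\left(F,j \right)} = \left(F - 8\right) \left(j - \left(- \frac{1}{3} + j\right)\right) = \left(-8 + F\right) \frac{1}{3} = - \frac{8}{3} + \frac{F}{3}$)
$\frac{675}{3713} - \frac{4325}{X{\left(4,6 \right)}} = \frac{675}{3713} - \frac{4325}{- \frac{8}{3} + \frac{1}{3} \cdot 4} = 675 \cdot \frac{1}{3713} - \frac{4325}{- \frac{8}{3} + \frac{4}{3}} = \frac{675}{3713} - \frac{4325}{- \frac{4}{3}} = \frac{675}{3713} - - \frac{12975}{4} = \frac{675}{3713} + \frac{12975}{4} = \frac{48178875}{14852}$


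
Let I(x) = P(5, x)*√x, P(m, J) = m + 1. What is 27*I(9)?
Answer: 486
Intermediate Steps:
P(m, J) = 1 + m
I(x) = 6*√x (I(x) = (1 + 5)*√x = 6*√x)
27*I(9) = 27*(6*√9) = 27*(6*3) = 27*18 = 486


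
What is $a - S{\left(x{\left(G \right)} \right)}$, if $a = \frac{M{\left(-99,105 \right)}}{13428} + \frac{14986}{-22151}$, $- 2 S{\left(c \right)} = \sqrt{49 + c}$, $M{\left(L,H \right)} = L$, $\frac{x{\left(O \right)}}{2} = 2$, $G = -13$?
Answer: $- \frac{22602773}{33049292} + \frac{\sqrt{53}}{2} \approx 2.9561$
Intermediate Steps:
$x{\left(O \right)} = 4$ ($x{\left(O \right)} = 2 \cdot 2 = 4$)
$S{\left(c \right)} = - \frac{\sqrt{49 + c}}{2}$
$a = - \frac{22602773}{33049292}$ ($a = - \frac{99}{13428} + \frac{14986}{-22151} = \left(-99\right) \frac{1}{13428} + 14986 \left(- \frac{1}{22151}\right) = - \frac{11}{1492} - \frac{14986}{22151} = - \frac{22602773}{33049292} \approx -0.68391$)
$a - S{\left(x{\left(G \right)} \right)} = - \frac{22602773}{33049292} - - \frac{\sqrt{49 + 4}}{2} = - \frac{22602773}{33049292} - - \frac{\sqrt{53}}{2} = - \frac{22602773}{33049292} + \frac{\sqrt{53}}{2}$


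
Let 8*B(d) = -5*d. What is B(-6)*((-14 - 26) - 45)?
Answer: -1275/4 ≈ -318.75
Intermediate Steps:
B(d) = -5*d/8 (B(d) = (-5*d)/8 = -5*d/8)
B(-6)*((-14 - 26) - 45) = (-5/8*(-6))*((-14 - 26) - 45) = 15*(-40 - 45)/4 = (15/4)*(-85) = -1275/4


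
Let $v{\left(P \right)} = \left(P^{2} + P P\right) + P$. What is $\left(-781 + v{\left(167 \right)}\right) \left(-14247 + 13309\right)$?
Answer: $-51743832$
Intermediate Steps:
$v{\left(P \right)} = P + 2 P^{2}$ ($v{\left(P \right)} = \left(P^{2} + P^{2}\right) + P = 2 P^{2} + P = P + 2 P^{2}$)
$\left(-781 + v{\left(167 \right)}\right) \left(-14247 + 13309\right) = \left(-781 + 167 \left(1 + 2 \cdot 167\right)\right) \left(-14247 + 13309\right) = \left(-781 + 167 \left(1 + 334\right)\right) \left(-938\right) = \left(-781 + 167 \cdot 335\right) \left(-938\right) = \left(-781 + 55945\right) \left(-938\right) = 55164 \left(-938\right) = -51743832$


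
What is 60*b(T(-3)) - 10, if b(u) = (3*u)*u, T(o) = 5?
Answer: 4490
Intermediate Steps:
b(u) = 3*u²
60*b(T(-3)) - 10 = 60*(3*5²) - 10 = 60*(3*25) - 10 = 60*75 - 10 = 4500 - 10 = 4490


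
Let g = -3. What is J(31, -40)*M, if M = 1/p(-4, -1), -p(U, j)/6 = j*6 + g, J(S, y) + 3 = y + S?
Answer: -2/9 ≈ -0.22222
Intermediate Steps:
J(S, y) = -3 + S + y (J(S, y) = -3 + (y + S) = -3 + (S + y) = -3 + S + y)
p(U, j) = 18 - 36*j (p(U, j) = -6*(j*6 - 3) = -6*(6*j - 3) = -6*(-3 + 6*j) = 18 - 36*j)
M = 1/54 (M = 1/(18 - 36*(-1)) = 1/(18 + 36) = 1/54 ≈ 0.018519)
J(31, -40)*M = (-3 + 31 - 40)*(1/54) = -12*1/54 = -2/9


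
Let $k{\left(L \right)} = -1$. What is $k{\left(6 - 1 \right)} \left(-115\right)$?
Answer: $115$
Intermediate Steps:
$k{\left(6 - 1 \right)} \left(-115\right) = \left(-1\right) \left(-115\right) = 115$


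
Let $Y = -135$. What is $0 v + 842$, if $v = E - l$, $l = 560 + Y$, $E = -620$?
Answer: $842$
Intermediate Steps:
$l = 425$ ($l = 560 - 135 = 425$)
$v = -1045$ ($v = -620 - 425 = -1045$)
$0 v + 842 = 0 \left(-1045\right) + 842 = 0 + 842 = 842$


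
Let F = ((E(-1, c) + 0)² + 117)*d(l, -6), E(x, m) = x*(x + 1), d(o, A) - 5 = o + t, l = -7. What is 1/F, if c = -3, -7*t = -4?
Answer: -7/1170 ≈ -0.0059829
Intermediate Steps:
t = 4/7 (t = -⅐*(-4) = 4/7 ≈ 0.57143)
d(o, A) = 39/7 + o (d(o, A) = 5 + (o + 4/7) = 5 + (4/7 + o) = 39/7 + o)
E(x, m) = x*(1 + x)
F = -1170/7 (F = ((-(1 - 1) + 0)² + 117)*(39/7 - 7) = ((-1*0 + 0)² + 117)*(-10/7) = ((0 + 0)² + 117)*(-10/7) = (0² + 117)*(-10/7) = (0 + 117)*(-10/7) = 117*(-10/7) = -1170/7 ≈ -167.14)
1/F = 1/(-1170/7) = -7/1170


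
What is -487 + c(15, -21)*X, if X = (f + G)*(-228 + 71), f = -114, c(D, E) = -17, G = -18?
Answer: -352795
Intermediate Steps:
X = 20724 (X = (-114 - 18)*(-228 + 71) = -132*(-157) = 20724)
-487 + c(15, -21)*X = -487 - 17*20724 = -487 - 352308 = -352795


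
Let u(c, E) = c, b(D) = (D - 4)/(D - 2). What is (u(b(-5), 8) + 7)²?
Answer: 3364/49 ≈ 68.653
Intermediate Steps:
b(D) = (-4 + D)/(-2 + D)
(u(b(-5), 8) + 7)² = ((-4 - 5)/(-2 - 5) + 7)² = (-9/(-7) + 7)² = (-⅐*(-9) + 7)² = (9/7 + 7)² = (58/7)² = 3364/49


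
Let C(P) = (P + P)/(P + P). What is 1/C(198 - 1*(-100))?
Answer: 1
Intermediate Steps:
C(P) = 1 (C(P) = (2*P)/((2*P)) = (2*P)*(1/(2*P)) = 1)
1/C(198 - 1*(-100)) = 1/1 = 1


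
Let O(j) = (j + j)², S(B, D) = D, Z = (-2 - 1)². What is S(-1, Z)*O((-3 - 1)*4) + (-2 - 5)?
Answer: 9209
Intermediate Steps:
Z = 9 (Z = (-3)² = 9)
O(j) = 4*j² (O(j) = (2*j)² = 4*j²)
S(-1, Z)*O((-3 - 1)*4) + (-2 - 5) = 9*(4*((-3 - 1)*4)²) + (-2 - 5) = 9*(4*(-4*4)²) - 7 = 9*(4*(-16)²) - 7 = 9*(4*256) - 7 = 9*1024 - 7 = 9216 - 7 = 9209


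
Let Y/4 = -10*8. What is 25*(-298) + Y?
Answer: -7770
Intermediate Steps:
Y = -320 (Y = 4*(-10*8) = 4*(-80) = -320)
25*(-298) + Y = 25*(-298) - 320 = -7450 - 320 = -7770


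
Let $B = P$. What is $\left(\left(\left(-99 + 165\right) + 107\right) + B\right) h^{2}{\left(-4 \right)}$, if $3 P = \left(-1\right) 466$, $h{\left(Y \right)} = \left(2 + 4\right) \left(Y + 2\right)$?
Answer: $2544$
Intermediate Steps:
$h{\left(Y \right)} = 12 + 6 Y$ ($h{\left(Y \right)} = 6 \left(2 + Y\right) = 12 + 6 Y$)
$P = - \frac{466}{3}$ ($P = \frac{\left(-1\right) 466}{3} = \frac{1}{3} \left(-466\right) = - \frac{466}{3} \approx -155.33$)
$B = - \frac{466}{3} \approx -155.33$
$\left(\left(\left(-99 + 165\right) + 107\right) + B\right) h^{2}{\left(-4 \right)} = \left(\left(\left(-99 + 165\right) + 107\right) - \frac{466}{3}\right) \left(12 + 6 \left(-4\right)\right)^{2} = \left(\left(66 + 107\right) - \frac{466}{3}\right) \left(12 - 24\right)^{2} = \left(173 - \frac{466}{3}\right) \left(-12\right)^{2} = \frac{53}{3} \cdot 144 = 2544$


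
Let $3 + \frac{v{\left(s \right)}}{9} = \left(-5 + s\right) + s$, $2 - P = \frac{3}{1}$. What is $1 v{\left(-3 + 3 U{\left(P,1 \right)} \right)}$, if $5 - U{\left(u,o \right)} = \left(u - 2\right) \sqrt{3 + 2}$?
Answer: $144 + 162 \sqrt{5} \approx 506.24$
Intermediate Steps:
$P = -1$ ($P = 2 - \frac{3}{1} = 2 - 3 \cdot 1 = 2 - 3 = -1$)
$U{\left(u,o \right)} = 5 - \sqrt{5} \left(-2 + u\right)$ ($U{\left(u,o \right)} = 5 - \left(u - 2\right) \sqrt{3 + 2} = 5 - \left(-2 + u\right) \sqrt{5} = 5 - \sqrt{5} \left(-2 + u\right)$)
$v{\left(s \right)} = -72 + 18 s$ ($v{\left(s \right)} = -27 + 9 \left(\left(-5 + s\right) + s\right) = -27 + 9 \left(-5 + 2 s\right) = -27 + \left(-45 + 18 s\right) = -72 + 18 s$)
$1 v{\left(-3 + 3 U{\left(P,1 \right)} \right)} = 1 \left(-72 + 18 \left(-3 + 3 \left(5 + 2 \sqrt{5} - - \sqrt{5}\right)\right)\right) = 1 \left(-72 + 18 \left(-3 + 3 \left(5 + 2 \sqrt{5} + \sqrt{5}\right)\right)\right) = 1 \left(-72 + 18 \left(-3 + 3 \left(5 + 3 \sqrt{5}\right)\right)\right) = 1 \left(-72 + 18 \left(-3 + \left(15 + 9 \sqrt{5}\right)\right)\right) = 1 \left(-72 + 18 \left(12 + 9 \sqrt{5}\right)\right) = 1 \left(-72 + \left(216 + 162 \sqrt{5}\right)\right) = 1 \left(144 + 162 \sqrt{5}\right) = 144 + 162 \sqrt{5}$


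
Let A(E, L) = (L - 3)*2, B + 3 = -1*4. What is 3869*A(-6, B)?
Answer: -77380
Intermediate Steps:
B = -7 (B = -3 - 1*4 = -3 - 4 = -7)
A(E, L) = -6 + 2*L (A(E, L) = (-3 + L)*2 = -6 + 2*L)
3869*A(-6, B) = 3869*(-6 + 2*(-7)) = 3869*(-6 - 14) = 3869*(-20) = -77380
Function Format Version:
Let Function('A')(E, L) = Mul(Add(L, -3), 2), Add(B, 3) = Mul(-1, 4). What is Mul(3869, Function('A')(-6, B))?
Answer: -77380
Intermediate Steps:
B = -7 (B = Add(-3, Mul(-1, 4)) = Add(-3, -4) = -7)
Function('A')(E, L) = Add(-6, Mul(2, L)) (Function('A')(E, L) = Mul(Add(-3, L), 2) = Add(-6, Mul(2, L)))
Mul(3869, Function('A')(-6, B)) = Mul(3869, Add(-6, Mul(2, -7))) = Mul(3869, Add(-6, -14)) = Mul(3869, -20) = -77380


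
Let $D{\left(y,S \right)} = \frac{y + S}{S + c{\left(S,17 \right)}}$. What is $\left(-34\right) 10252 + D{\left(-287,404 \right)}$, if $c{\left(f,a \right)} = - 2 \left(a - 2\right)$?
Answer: $- \frac{130364315}{374} \approx -3.4857 \cdot 10^{5}$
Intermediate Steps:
$c{\left(f,a \right)} = 4 - 2 a$ ($c{\left(f,a \right)} = - 2 \left(-2 + a\right) = 4 - 2 a$)
$D{\left(y,S \right)} = \frac{S + y}{-30 + S}$ ($D{\left(y,S \right)} = \frac{y + S}{S + \left(4 - 34\right)} = \frac{S + y}{S + \left(4 - 34\right)} = \frac{S + y}{S - 30} = \frac{S + y}{-30 + S}$)
$\left(-34\right) 10252 + D{\left(-287,404 \right)} = \left(-34\right) 10252 + \frac{404 - 287}{-30 + 404} = -348568 + \frac{1}{374} \cdot 117 = -348568 + \frac{117}{374} = - \frac{130364315}{374}$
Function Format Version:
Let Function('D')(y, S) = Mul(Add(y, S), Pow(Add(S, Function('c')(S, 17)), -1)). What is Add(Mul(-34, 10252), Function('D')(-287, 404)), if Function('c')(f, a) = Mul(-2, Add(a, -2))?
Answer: Rational(-130364315, 374) ≈ -3.4857e+5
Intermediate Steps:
Function('c')(f, a) = Add(4, Mul(-2, a)) (Function('c')(f, a) = Mul(-2, Add(-2, a)) = Add(4, Mul(-2, a)))
Function('D')(y, S) = Mul(Pow(Add(-30, S), -1), Add(S, y)) (Function('D')(y, S) = Mul(Add(y, S), Pow(Add(S, Add(4, Mul(-2, 17))), -1)) = Mul(Add(S, y), Pow(Add(S, Add(4, -34)), -1)) = Mul(Add(S, y), Pow(Add(S, -30), -1)) = Mul(Add(S, y), Pow(Add(-30, S), -1)) = Mul(Pow(Add(-30, S), -1), Add(S, y)))
Add(Mul(-34, 10252), Function('D')(-287, 404)) = Add(Mul(-34, 10252), Mul(Pow(Add(-30, 404), -1), Add(404, -287))) = Add(-348568, Mul(Pow(374, -1), 117)) = Add(-348568, Mul(Rational(1, 374), 117)) = Add(-348568, Rational(117, 374)) = Rational(-130364315, 374)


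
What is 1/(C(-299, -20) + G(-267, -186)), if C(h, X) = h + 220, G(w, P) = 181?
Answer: 1/102 ≈ 0.0098039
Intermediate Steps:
C(h, X) = 220 + h
1/(C(-299, -20) + G(-267, -186)) = 1/((220 - 299) + 181) = 1/(-79 + 181) = 1/102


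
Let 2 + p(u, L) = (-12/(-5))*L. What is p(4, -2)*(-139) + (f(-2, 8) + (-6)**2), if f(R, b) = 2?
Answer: 4916/5 ≈ 983.20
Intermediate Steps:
p(u, L) = -2 + 12*L/5 (p(u, L) = -2 + (-12/(-5))*L = -2 + (-12*(-1)/5)*L = -2 + (-2*(-6/5))*L = -2 + 12*L/5)
p(4, -2)*(-139) + (f(-2, 8) + (-6)**2) = (-2 + (12/5)*(-2))*(-139) + (2 + (-6)**2) = (-2 - 24/5)*(-139) + (2 + 36) = -34/5*(-139) + 38 = 4726/5 + 38 = 4916/5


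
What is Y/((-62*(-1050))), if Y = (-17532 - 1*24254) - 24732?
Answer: -33259/32550 ≈ -1.0218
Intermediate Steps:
Y = -66518 (Y = (-17532 - 24254) - 24732 = -41786 - 24732 = -66518)
Y/((-62*(-1050))) = -66518/((-62*(-1050))) = -66518/65100 = -66518*1/65100 = -33259/32550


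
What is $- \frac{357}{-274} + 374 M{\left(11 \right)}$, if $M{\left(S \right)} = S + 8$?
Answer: $\frac{1947401}{274} \approx 7107.3$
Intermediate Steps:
$M{\left(S \right)} = 8 + S$
$- \frac{357}{-274} + 374 M{\left(11 \right)} = - \frac{357}{-274} + 374 \left(8 + 11\right) = \left(-357\right) \left(- \frac{1}{274}\right) + 374 \cdot 19 = \frac{357}{274} + 7106 = \frac{1947401}{274}$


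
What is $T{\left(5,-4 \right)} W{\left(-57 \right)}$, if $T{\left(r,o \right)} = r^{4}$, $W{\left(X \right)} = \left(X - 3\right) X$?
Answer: $2137500$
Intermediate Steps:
$W{\left(X \right)} = X \left(-3 + X\right)$ ($W{\left(X \right)} = \left(-3 + X\right) X = X \left(-3 + X\right)$)
$T{\left(5,-4 \right)} W{\left(-57 \right)} = 5^{4} \left(- 57 \left(-3 - 57\right)\right) = 625 \left(\left(-57\right) \left(-60\right)\right) = 625 \cdot 3420 = 2137500$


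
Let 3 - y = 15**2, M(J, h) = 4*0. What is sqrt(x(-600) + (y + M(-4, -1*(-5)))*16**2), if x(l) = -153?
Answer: I*sqrt(56985) ≈ 238.72*I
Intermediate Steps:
M(J, h) = 0
y = -222 (y = 3 - 1*15**2 = 3 - 1*225 = 3 - 225 = -222)
sqrt(x(-600) + (y + M(-4, -1*(-5)))*16**2) = sqrt(-153 + (-222 + 0)*16**2) = sqrt(-153 - 222*256) = sqrt(-153 - 56832) = sqrt(-56985) = I*sqrt(56985)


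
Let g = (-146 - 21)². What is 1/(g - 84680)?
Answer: -1/56791 ≈ -1.7608e-5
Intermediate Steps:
g = 27889 (g = (-167)² = 27889)
1/(g - 84680) = 1/(27889 - 84680) = 1/(-56791) = -1/56791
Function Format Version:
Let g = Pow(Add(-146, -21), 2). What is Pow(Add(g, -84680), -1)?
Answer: Rational(-1, 56791) ≈ -1.7608e-5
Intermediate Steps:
g = 27889 (g = Pow(-167, 2) = 27889)
Pow(Add(g, -84680), -1) = Pow(Add(27889, -84680), -1) = Pow(-56791, -1) = Rational(-1, 56791)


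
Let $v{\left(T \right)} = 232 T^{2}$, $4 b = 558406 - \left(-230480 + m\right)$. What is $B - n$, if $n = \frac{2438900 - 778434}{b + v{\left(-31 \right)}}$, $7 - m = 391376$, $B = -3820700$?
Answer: $- \frac{7916737745964}{2072063} \approx -3.8207 \cdot 10^{6}$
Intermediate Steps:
$m = -391369$ ($m = 7 - 391376 = -391369$)
$b = \frac{1180255}{4}$ ($b = \frac{558406 - \left(-230480 - 391369\right)}{4} = \frac{558406 - -621849}{4} = \frac{558406 + 621849}{4} = \frac{1}{4} \cdot 1180255 = \frac{1180255}{4} \approx 2.9506 \cdot 10^{5}$)
$n = \frac{6641864}{2072063}$ ($n = \frac{2438900 - 778434}{\frac{1180255}{4} + 232 \left(-31\right)^{2}} = \frac{1660466}{\frac{1180255}{4} + 232 \cdot 961} = \frac{1660466}{\frac{1180255}{4} + 222952} = \frac{1660466}{\frac{2072063}{4}} = 1660466 \cdot \frac{4}{2072063} = \frac{6641864}{2072063} \approx 3.2054$)
$B - n = -3820700 - \frac{6641864}{2072063} = - \frac{7916737745964}{2072063}$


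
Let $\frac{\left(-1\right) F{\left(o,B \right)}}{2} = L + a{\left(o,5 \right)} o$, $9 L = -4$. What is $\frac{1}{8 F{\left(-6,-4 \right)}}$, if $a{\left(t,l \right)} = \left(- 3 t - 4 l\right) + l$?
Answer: $\frac{9}{2656} \approx 0.0033886$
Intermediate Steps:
$L = - \frac{4}{9}$ ($L = \frac{1}{9} \left(-4\right) = - \frac{4}{9} \approx -0.44444$)
$a{\left(t,l \right)} = - 3 l - 3 t$ ($a{\left(t,l \right)} = \left(- 4 l - 3 t\right) + l = - 3 l - 3 t$)
$F{\left(o,B \right)} = \frac{8}{9} - 2 o \left(-15 - 3 o\right)$ ($F{\left(o,B \right)} = - 2 \left(- \frac{4}{9} + \left(\left(-3\right) 5 - 3 o\right) o\right) = - 2 \left(- \frac{4}{9} + \left(-15 - 3 o\right) o\right) = - 2 \left(- \frac{4}{9} + o \left(-15 - 3 o\right)\right) = \frac{8}{9} - 2 o \left(-15 - 3 o\right)$)
$\frac{1}{8 F{\left(-6,-4 \right)}} = \frac{1}{8 \left(\frac{8}{9} + 6 \left(-6\right) \left(5 - 6\right)\right)} = \frac{1}{8 \left(\frac{8}{9} + 6 \left(-6\right) \left(-1\right)\right)} = \frac{1}{8 \left(\frac{8}{9} + 36\right)} = \frac{1}{8 \cdot \frac{332}{9}} = \frac{1}{\frac{2656}{9}} = \frac{9}{2656}$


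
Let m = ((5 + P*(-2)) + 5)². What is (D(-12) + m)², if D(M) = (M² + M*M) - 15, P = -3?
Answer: 279841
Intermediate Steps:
D(M) = -15 + 2*M² (D(M) = (M² + M²) - 15 = 2*M² - 15 = -15 + 2*M²)
m = 256 (m = ((5 - 3*(-2)) + 5)² = ((5 + 6) + 5)² = (11 + 5)² = 16² = 256)
(D(-12) + m)² = ((-15 + 2*(-12)²) + 256)² = ((-15 + 2*144) + 256)² = ((-15 + 288) + 256)² = (273 + 256)² = 529² = 279841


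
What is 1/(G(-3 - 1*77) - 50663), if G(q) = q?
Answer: -1/50743 ≈ -1.9707e-5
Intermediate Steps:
1/(G(-3 - 1*77) - 50663) = 1/((-3 - 1*77) - 50663) = 1/((-3 - 77) - 50663) = 1/(-80 - 50663) = 1/(-50743) = -1/50743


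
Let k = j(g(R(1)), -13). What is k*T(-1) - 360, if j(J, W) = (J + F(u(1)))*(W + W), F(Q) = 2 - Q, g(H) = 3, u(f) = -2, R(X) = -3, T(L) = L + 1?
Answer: -360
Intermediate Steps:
T(L) = 1 + L
j(J, W) = 2*W*(4 + J) (j(J, W) = (J + (2 - 1*(-2)))*(W + W) = (J + (2 + 2))*(2*W) = (J + 4)*(2*W) = (4 + J)*(2*W) = 2*W*(4 + J))
k = -182 (k = 2*(-13)*(4 + 3) = 2*(-13)*7 = -182)
k*T(-1) - 360 = -182*(1 - 1) - 360 = -182*0 - 360 = 0 - 360 = -360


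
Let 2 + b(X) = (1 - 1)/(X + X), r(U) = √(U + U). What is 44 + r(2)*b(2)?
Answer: 40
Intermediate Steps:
r(U) = √2*√U (r(U) = √(2*U) = √2*√U)
b(X) = -2 (b(X) = -2 + (1 - 1)/(X + X) = -2 + 0/((2*X)) = -2 + 0*(1/(2*X)) = -2 + 0 = -2)
44 + r(2)*b(2) = 44 + (√2*√2)*(-2) = 44 + 2*(-2) = 44 - 4 = 40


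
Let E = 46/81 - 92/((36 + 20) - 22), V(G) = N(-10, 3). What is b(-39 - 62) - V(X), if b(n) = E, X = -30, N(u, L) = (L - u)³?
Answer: -3028213/1377 ≈ -2199.1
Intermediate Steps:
V(G) = 2197 (V(G) = (3 - 1*(-10))³ = (3 + 10)³ = 13³ = 2197)
E = -2944/1377 (E = 46*(1/81) - 92/(56 - 22) = 46/81 - 92/34 = 46/81 - 92*1/34 = 46/81 - 46/17 = -2944/1377 ≈ -2.1380)
b(n) = -2944/1377
b(-39 - 62) - V(X) = -2944/1377 - 1*2197 = -2944/1377 - 2197 = -3028213/1377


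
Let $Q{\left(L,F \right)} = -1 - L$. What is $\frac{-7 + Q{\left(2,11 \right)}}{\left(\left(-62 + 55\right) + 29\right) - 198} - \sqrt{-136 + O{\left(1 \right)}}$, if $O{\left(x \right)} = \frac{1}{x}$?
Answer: $\frac{5}{88} - 3 i \sqrt{15} \approx 0.056818 - 11.619 i$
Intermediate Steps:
$\frac{-7 + Q{\left(2,11 \right)}}{\left(\left(-62 + 55\right) + 29\right) - 198} - \sqrt{-136 + O{\left(1 \right)}} = \frac{-7 - 3}{\left(\left(-62 + 55\right) + 29\right) - 198} - \sqrt{-136 + 1^{-1}} = \frac{-7 - 3}{\left(-7 + 29\right) - 198} - \sqrt{-136 + 1} = \frac{-7 - 3}{22 - 198} - \sqrt{-135} = - \frac{10}{-176} - 3 i \sqrt{15} = \left(-10\right) \left(- \frac{1}{176}\right) - 3 i \sqrt{15} = \frac{5}{88} - 3 i \sqrt{15}$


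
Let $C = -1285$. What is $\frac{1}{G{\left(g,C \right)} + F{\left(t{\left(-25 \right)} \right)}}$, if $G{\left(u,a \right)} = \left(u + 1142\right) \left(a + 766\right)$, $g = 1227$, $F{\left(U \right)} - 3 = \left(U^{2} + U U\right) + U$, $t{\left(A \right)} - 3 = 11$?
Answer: $- \frac{1}{1229102} \approx -8.136 \cdot 10^{-7}$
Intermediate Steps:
$t{\left(A \right)} = 14$ ($t{\left(A \right)} = 3 + 11 = 14$)
$F{\left(U \right)} = 3 + U + 2 U^{2}$ ($F{\left(U \right)} = 3 + \left(\left(U^{2} + U U\right) + U\right) = 3 + \left(\left(U^{2} + U^{2}\right) + U\right) = 3 + \left(2 U^{2} + U\right) = 3 + \left(U + 2 U^{2}\right) = 3 + U + 2 U^{2}$)
$G{\left(u,a \right)} = \left(766 + a\right) \left(1142 + u\right)$ ($G{\left(u,a \right)} = \left(1142 + u\right) \left(766 + a\right) = \left(766 + a\right) \left(1142 + u\right)$)
$\frac{1}{G{\left(g,C \right)} + F{\left(t{\left(-25 \right)} \right)}} = \frac{1}{\left(874772 + 766 \cdot 1227 + 1142 \left(-1285\right) - 1576695\right) + \left(3 + 14 + 2 \cdot 14^{2}\right)} = \frac{1}{\left(874772 + 939882 - 1467470 - 1576695\right) + \left(3 + 14 + 2 \cdot 196\right)} = \frac{1}{-1229511 + \left(3 + 14 + 392\right)} = \frac{1}{-1229511 + 409} = \frac{1}{-1229102} = - \frac{1}{1229102}$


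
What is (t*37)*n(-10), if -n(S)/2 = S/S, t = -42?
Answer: 3108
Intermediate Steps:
n(S) = -2 (n(S) = -2*S/S = -2*1 = -2)
(t*37)*n(-10) = -42*37*(-2) = -1554*(-2) = 3108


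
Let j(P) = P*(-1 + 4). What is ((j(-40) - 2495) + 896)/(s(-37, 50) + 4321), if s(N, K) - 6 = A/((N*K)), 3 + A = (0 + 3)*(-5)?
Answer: -1590075/4002484 ≈ -0.39727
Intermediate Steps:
j(P) = 3*P (j(P) = P*3 = 3*P)
A = -18 (A = -3 + (0 + 3)*(-5) = -3 + 3*(-5) = -3 - 15 = -18)
s(N, K) = 6 - 18/(K*N) (s(N, K) = 6 - 18*1/(K*N) = 6 - 18/(K*N))
((j(-40) - 2495) + 896)/(s(-37, 50) + 4321) = ((3*(-40) - 2495) + 896)/((6 - 18/(50*(-37))) + 4321) = ((-120 - 2495) + 896)/((6 - 18*1/50*(-1/37)) + 4321) = (-2615 + 896)/((6 + 9/925) + 4321) = -1719/(5559/925 + 4321) = -1719/4002484/925 = -1719*925/4002484 = -1590075/4002484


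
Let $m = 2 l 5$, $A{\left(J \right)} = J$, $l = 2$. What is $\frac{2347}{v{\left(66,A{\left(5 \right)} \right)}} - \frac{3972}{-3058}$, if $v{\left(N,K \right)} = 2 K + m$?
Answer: $\frac{3648143}{45870} \approx 79.532$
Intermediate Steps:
$m = 20$ ($m = 2 \cdot 2 \cdot 5 = 4 \cdot 5 = 20$)
$v{\left(N,K \right)} = 20 + 2 K$ ($v{\left(N,K \right)} = 2 K + 20 = 20 + 2 K$)
$\frac{2347}{v{\left(66,A{\left(5 \right)} \right)}} - \frac{3972}{-3058} = \frac{2347}{20 + 2 \cdot 5} - \frac{3972}{-3058} = \frac{2347}{20 + 10} - - \frac{1986}{1529} = \frac{2347}{30} + \frac{1986}{1529} = \frac{3648143}{45870}$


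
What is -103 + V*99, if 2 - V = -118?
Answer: 11777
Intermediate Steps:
V = 120 (V = 2 - 1*(-118) = 2 + 118 = 120)
-103 + V*99 = -103 + 120*99 = -103 + 11880 = 11777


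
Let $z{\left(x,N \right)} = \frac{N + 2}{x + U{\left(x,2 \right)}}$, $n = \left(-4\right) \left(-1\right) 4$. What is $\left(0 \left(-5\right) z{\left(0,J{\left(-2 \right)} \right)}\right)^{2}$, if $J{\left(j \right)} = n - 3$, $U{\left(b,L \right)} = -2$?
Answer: $0$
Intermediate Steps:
$n = 16$ ($n = 4 \cdot 4 = 16$)
$J{\left(j \right)} = 13$ ($J{\left(j \right)} = 16 - 3 = 13$)
$z{\left(x,N \right)} = \frac{2 + N}{-2 + x}$ ($z{\left(x,N \right)} = \frac{N + 2}{x - 2} = \frac{2 + N}{-2 + x}$)
$\left(0 \left(-5\right) z{\left(0,J{\left(-2 \right)} \right)}\right)^{2} = \left(0 \left(-5\right) \frac{2 + 13}{-2 + 0}\right)^{2} = \left(0 \frac{1}{-2} \cdot 15\right)^{2} = \left(0 \left(\left(- \frac{1}{2}\right) 15\right)\right)^{2} = \left(0 \left(- \frac{15}{2}\right)\right)^{2} = 0^{2} = 0$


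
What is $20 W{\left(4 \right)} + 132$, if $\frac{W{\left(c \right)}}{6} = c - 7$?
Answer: $-228$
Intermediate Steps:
$W{\left(c \right)} = -42 + 6 c$ ($W{\left(c \right)} = 6 \left(c - 7\right) = 6 \left(-7 + c\right) = -42 + 6 c$)
$20 W{\left(4 \right)} + 132 = 20 \left(-42 + 6 \cdot 4\right) + 132 = 20 \left(-42 + 24\right) + 132 = 20 \left(-18\right) + 132 = -360 + 132 = -228$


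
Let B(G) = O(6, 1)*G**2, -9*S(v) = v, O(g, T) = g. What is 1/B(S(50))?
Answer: 27/5000 ≈ 0.0054000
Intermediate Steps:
S(v) = -v/9
B(G) = 6*G**2
1/B(S(50)) = 1/(6*(-1/9*50)**2) = 1/(6*(-50/9)**2) = 1/(6*(2500/81)) = 1/(5000/27) = 27/5000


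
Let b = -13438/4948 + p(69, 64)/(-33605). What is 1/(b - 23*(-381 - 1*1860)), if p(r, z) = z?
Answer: 83138770/4284995671779 ≈ 1.9402e-5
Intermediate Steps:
b = -225950331/83138770 (b = -13438/4948 + 64/(-33605) = -13438*1/4948 + 64*(-1/33605) = -6719/2474 - 64/33605 = -225950331/83138770 ≈ -2.7178)
1/(b - 23*(-381 - 1*1860)) = 1/(-225950331/83138770 - 23*(-381 - 1*1860)) = 1/(-225950331/83138770 - 23*(-381 - 1860)) = 1/(-225950331/83138770 - 23*(-2241)) = 1/(-225950331/83138770 + 51543) = 1/(4284995671779/83138770) = 83138770/4284995671779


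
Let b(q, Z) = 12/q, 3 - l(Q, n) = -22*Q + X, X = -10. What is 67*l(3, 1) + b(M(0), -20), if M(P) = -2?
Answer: 5287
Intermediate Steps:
l(Q, n) = 13 + 22*Q (l(Q, n) = 3 - (-22*Q - 10) = 3 - (-10 - 22*Q) = 3 + (10 + 22*Q) = 13 + 22*Q)
67*l(3, 1) + b(M(0), -20) = 67*(13 + 22*3) + 12/(-2) = 67*(13 + 66) + 12*(-1/2) = 67*79 - 6 = 5293 - 6 = 5287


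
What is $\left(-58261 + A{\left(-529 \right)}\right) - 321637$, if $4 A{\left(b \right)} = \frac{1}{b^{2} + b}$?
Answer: $- \frac{424440280703}{1117248} \approx -3.799 \cdot 10^{5}$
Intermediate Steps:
$A{\left(b \right)} = \frac{1}{4 \left(b + b^{2}\right)}$ ($A{\left(b \right)} = \frac{1}{4 \left(b^{2} + b\right)} = \frac{1}{4 \left(b + b^{2}\right)}$)
$\left(-58261 + A{\left(-529 \right)}\right) - 321637 = \left(-58261 + \frac{1}{4 \left(-529\right) \left(1 - 529\right)}\right) - 321637 = \left(-58261 + \frac{1}{4} \left(- \frac{1}{529}\right) \frac{1}{-528}\right) - 321637 = \left(-58261 + \frac{1}{4} \left(- \frac{1}{529}\right) \left(- \frac{1}{528}\right)\right) - 321637 = \left(-58261 + \frac{1}{1117248}\right) - 321637 = - \frac{65091985727}{1117248} - 321637 = - \frac{424440280703}{1117248}$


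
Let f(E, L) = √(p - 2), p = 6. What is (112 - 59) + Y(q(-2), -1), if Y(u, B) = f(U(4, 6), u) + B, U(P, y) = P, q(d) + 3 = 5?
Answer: 54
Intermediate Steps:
q(d) = 2 (q(d) = -3 + 5 = 2)
f(E, L) = 2 (f(E, L) = √(6 - 2) = √4 = 2)
Y(u, B) = 2 + B
(112 - 59) + Y(q(-2), -1) = (112 - 59) + (2 - 1) = 53 + 1 = 54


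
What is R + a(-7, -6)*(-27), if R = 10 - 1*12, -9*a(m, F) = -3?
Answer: -11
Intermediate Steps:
a(m, F) = ⅓ (a(m, F) = -⅑*(-3) = ⅓)
R = -2 (R = 10 - 12 = -2)
R + a(-7, -6)*(-27) = -2 + (⅓)*(-27) = -2 - 9 = -11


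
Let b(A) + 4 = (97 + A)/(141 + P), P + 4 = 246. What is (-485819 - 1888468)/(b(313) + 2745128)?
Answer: -909351921/1051382902 ≈ -0.86491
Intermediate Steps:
P = 242 (P = -4 + 246 = 242)
b(A) = -1435/383 + A/383 (b(A) = -4 + (97 + A)/(141 + 242) = -4 + (97 + A)/383 = -4 + (97 + A)*(1/383) = -4 + (97/383 + A/383) = -1435/383 + A/383)
(-485819 - 1888468)/(b(313) + 2745128) = (-485819 - 1888468)/((-1435/383 + (1/383)*313) + 2745128) = -2374287/((-1435/383 + 313/383) + 2745128) = -2374287/(-1122/383 + 2745128) = -2374287/1051382902/383 = -2374287*383/1051382902 = -909351921/1051382902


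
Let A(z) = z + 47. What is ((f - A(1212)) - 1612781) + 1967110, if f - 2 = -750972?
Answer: -397900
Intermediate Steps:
f = -750970 (f = 2 - 750972 = -750970)
A(z) = 47 + z
((f - A(1212)) - 1612781) + 1967110 = ((-750970 - (47 + 1212)) - 1612781) + 1967110 = ((-750970 - 1*1259) - 1612781) + 1967110 = ((-750970 - 1259) - 1612781) + 1967110 = (-752229 - 1612781) + 1967110 = -2365010 + 1967110 = -397900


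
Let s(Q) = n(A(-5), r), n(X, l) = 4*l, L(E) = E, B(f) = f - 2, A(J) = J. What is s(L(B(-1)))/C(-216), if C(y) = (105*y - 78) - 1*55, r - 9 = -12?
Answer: 12/22813 ≈ 0.00052602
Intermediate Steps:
B(f) = -2 + f
r = -3 (r = 9 - 12 = -3)
s(Q) = -12 (s(Q) = 4*(-3) = -12)
C(y) = -133 + 105*y (C(y) = (-78 + 105*y) - 55 = -133 + 105*y)
s(L(B(-1)))/C(-216) = -12/(-133 + 105*(-216)) = -12/(-133 - 22680) = -12/(-22813) = -12*(-1/22813) = 12/22813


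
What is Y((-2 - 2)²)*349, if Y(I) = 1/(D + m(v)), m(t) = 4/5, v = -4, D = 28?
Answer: 1745/144 ≈ 12.118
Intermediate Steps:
m(t) = ⅘ (m(t) = 4*(⅕) = ⅘)
Y(I) = 5/144 (Y(I) = 1/(28 + ⅘) = 1/(144/5) = 5/144)
Y((-2 - 2)²)*349 = (5/144)*349 = 1745/144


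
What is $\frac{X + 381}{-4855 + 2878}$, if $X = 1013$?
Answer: $- \frac{1394}{1977} \approx -0.70511$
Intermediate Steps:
$\frac{X + 381}{-4855 + 2878} = \frac{1013 + 381}{-4855 + 2878} = \frac{1394}{-1977} = 1394 \left(- \frac{1}{1977}\right) = - \frac{1394}{1977}$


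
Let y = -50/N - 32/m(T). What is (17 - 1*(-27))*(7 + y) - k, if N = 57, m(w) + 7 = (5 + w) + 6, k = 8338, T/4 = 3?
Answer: -464926/57 ≈ -8156.6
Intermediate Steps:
T = 12 (T = 4*3 = 12)
m(w) = 4 + w (m(w) = -7 + ((5 + w) + 6) = -7 + (11 + w) = 4 + w)
y = -164/57 (y = -50/57 - 32/(4 + 12) = -50*1/57 - 32/16 = -50/57 - 32*1/16 = -50/57 - 2 = -164/57 ≈ -2.8772)
(17 - 1*(-27))*(7 + y) - k = (17 - 1*(-27))*(7 - 164/57) - 1*8338 = (17 + 27)*(235/57) - 8338 = 44*(235/57) - 8338 = 10340/57 - 8338 = -464926/57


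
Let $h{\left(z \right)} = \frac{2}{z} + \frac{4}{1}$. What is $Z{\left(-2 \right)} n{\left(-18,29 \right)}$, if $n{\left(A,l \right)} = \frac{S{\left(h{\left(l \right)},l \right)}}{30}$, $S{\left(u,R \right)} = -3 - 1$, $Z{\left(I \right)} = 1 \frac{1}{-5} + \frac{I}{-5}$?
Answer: $- \frac{2}{75} \approx -0.026667$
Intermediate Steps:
$Z{\left(I \right)} = - \frac{1}{5} - \frac{I}{5}$ ($Z{\left(I \right)} = 1 \left(- \frac{1}{5}\right) + I \left(- \frac{1}{5}\right) = - \frac{1}{5} - \frac{I}{5}$)
$h{\left(z \right)} = 4 + \frac{2}{z}$ ($h{\left(z \right)} = \frac{2}{z} + 4 \cdot 1 = \frac{2}{z} + 4 = 4 + \frac{2}{z}$)
$S{\left(u,R \right)} = -4$
$n{\left(A,l \right)} = - \frac{2}{15}$ ($n{\left(A,l \right)} = - \frac{4}{30} = \left(-4\right) \frac{1}{30} = - \frac{2}{15}$)
$Z{\left(-2 \right)} n{\left(-18,29 \right)} = \left(- \frac{1}{5} - - \frac{2}{5}\right) \left(- \frac{2}{15}\right) = \left(- \frac{1}{5} + \frac{2}{5}\right) \left(- \frac{2}{15}\right) = \frac{1}{5} \left(- \frac{2}{15}\right) = - \frac{2}{75}$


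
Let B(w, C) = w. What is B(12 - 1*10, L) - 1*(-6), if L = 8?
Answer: 8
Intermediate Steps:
B(12 - 1*10, L) - 1*(-6) = (12 - 1*10) - 1*(-6) = (12 - 10) + 6 = 2 + 6 = 8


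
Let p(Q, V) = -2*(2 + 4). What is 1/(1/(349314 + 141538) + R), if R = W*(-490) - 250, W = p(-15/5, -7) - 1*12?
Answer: 490852/5649706521 ≈ 8.6881e-5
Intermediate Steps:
p(Q, V) = -12 (p(Q, V) = -2*6 = -12)
W = -24 (W = -12 - 1*12 = -12 - 12 = -24)
R = 11510 (R = -24*(-490) - 250 = 11760 - 250 = 11510)
1/(1/(349314 + 141538) + R) = 1/(1/(349314 + 141538) + 11510) = 1/(1/490852 + 11510) = 1/(5649706521/490852) = 490852/5649706521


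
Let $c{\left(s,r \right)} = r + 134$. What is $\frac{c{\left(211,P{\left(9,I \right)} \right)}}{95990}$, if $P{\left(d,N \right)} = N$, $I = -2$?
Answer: $\frac{66}{47995} \approx 0.0013751$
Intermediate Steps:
$c{\left(s,r \right)} = 134 + r$
$\frac{c{\left(211,P{\left(9,I \right)} \right)}}{95990} = \frac{134 - 2}{95990} = 132 \cdot \frac{1}{95990} = \frac{66}{47995}$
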